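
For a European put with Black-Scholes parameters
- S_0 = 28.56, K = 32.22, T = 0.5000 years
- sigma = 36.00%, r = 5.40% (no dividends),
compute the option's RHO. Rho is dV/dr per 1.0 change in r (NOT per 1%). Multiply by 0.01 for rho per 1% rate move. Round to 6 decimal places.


Answer: Rho = -10.814512

Derivation:
d1 = -0.2403386821; d2 = -0.4948971233
phi(d1) = 0.3875850873; exp(-qT) = 1.0000000000; exp(-rT) = 0.9733612415
N(-d2) = 0.6896636293
Rho = -K*T*exp(-rT)*N(-d2) = -32.2200 * 0.5000 * 0.9733612415 * 0.6896636293 = -10.814512


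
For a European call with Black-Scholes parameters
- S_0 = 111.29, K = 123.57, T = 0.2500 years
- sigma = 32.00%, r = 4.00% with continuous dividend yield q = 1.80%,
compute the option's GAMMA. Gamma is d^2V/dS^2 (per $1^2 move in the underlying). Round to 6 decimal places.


d1 = -0.5398024383; d2 = -0.6998024383
phi(d1) = 0.3448547830; exp(-qT) = 0.9955101098; exp(-rT) = 0.9900498337
Gamma = exp(-qT) * phi(d1) / (S * sigma * sqrt(T)) = 0.9955101098 * 0.3448547830 / (111.2900 * 0.3200 * 0.5000000000) = 0.019280

Answer: Gamma = 0.019280


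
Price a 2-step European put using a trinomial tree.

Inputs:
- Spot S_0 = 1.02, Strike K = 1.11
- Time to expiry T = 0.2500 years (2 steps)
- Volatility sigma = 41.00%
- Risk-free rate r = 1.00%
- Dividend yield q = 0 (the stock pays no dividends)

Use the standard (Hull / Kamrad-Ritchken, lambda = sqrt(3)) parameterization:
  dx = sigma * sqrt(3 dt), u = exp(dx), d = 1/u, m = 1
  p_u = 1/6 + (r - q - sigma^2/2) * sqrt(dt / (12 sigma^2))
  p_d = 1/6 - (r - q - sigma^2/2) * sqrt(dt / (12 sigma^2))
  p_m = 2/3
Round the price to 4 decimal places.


Answer: Price = V(0,0) = 0.1396

Derivation:
dt = T/N = 0.125000; dx = sigma*sqrt(3*dt) = 0.251073
u = exp(dx) = 1.285404; d = 1/u = 0.777966
p_u = 0.148233, p_m = 0.666667, p_d = 0.185100
Discount per step: exp(-r*dt) = 0.998751
Stock lattice S(k, j) with j the centered position index:
  k=0: S(0,+0) = 1.0200
  k=1: S(1,-1) = 0.7935; S(1,+0) = 1.0200; S(1,+1) = 1.3111
  k=2: S(2,-2) = 0.6173; S(2,-1) = 0.7935; S(2,+0) = 1.0200; S(2,+1) = 1.3111; S(2,+2) = 1.6853
Terminal payoffs V(N, j) = max(K - S_T, 0):
  V(2,-2) = 0.492665; V(2,-1) = 0.316475; V(2,+0) = 0.090000; V(2,+1) = 0.000000; V(2,+2) = 0.000000
Backward induction: V(k, j) = exp(-r*dt) * [p_u * V(k+1, j+1) + p_m * V(k+1, j) + p_d * V(k+1, j-1)]
  V(1,-1) = exp(-r*dt) * [p_u*0.090000 + p_m*0.316475 + p_d*0.492665] = 0.315122
  V(1,+0) = exp(-r*dt) * [p_u*0.000000 + p_m*0.090000 + p_d*0.316475] = 0.118431
  V(1,+1) = exp(-r*dt) * [p_u*0.000000 + p_m*0.000000 + p_d*0.090000] = 0.016638
  V(0,+0) = exp(-r*dt) * [p_u*0.016638 + p_m*0.118431 + p_d*0.315122] = 0.139575


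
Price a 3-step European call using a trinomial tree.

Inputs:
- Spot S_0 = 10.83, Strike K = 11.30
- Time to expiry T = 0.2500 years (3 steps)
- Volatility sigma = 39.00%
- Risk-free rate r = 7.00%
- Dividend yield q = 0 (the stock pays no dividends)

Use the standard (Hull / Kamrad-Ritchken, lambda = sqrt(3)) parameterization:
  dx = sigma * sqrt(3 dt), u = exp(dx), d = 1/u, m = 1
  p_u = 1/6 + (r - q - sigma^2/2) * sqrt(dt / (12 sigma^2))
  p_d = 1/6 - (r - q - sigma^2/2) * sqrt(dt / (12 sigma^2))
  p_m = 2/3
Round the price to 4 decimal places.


Answer: Price = V(0,0) = 0.7172

Derivation:
dt = T/N = 0.083333; dx = sigma*sqrt(3*dt) = 0.195000
u = exp(dx) = 1.215311; d = 1/u = 0.822835
p_u = 0.165374, p_m = 0.666667, p_d = 0.167959
Discount per step: exp(-r*dt) = 0.994184
Stock lattice S(k, j) with j the centered position index:
  k=0: S(0,+0) = 10.8300
  k=1: S(1,-1) = 8.9113; S(1,+0) = 10.8300; S(1,+1) = 13.1618
  k=2: S(2,-2) = 7.3325; S(2,-1) = 8.9113; S(2,+0) = 10.8300; S(2,+1) = 13.1618; S(2,+2) = 15.9957
  k=3: S(3,-3) = 6.0335; S(3,-2) = 7.3325; S(3,-1) = 8.9113; S(3,+0) = 10.8300; S(3,+1) = 13.1618; S(3,+2) = 15.9957; S(3,+3) = 19.4398
Terminal payoffs V(N, j) = max(S_T - K, 0):
  V(3,-3) = 0.000000; V(3,-2) = 0.000000; V(3,-1) = 0.000000; V(3,+0) = 0.000000; V(3,+1) = 1.861818; V(3,+2) = 4.695702; V(3,+3) = 8.139752
Backward induction: V(k, j) = exp(-r*dt) * [p_u * V(k+1, j+1) + p_m * V(k+1, j) + p_d * V(k+1, j-1)]
  V(2,-2) = exp(-r*dt) * [p_u*0.000000 + p_m*0.000000 + p_d*0.000000] = 0.000000
  V(2,-1) = exp(-r*dt) * [p_u*0.000000 + p_m*0.000000 + p_d*0.000000] = 0.000000
  V(2,+0) = exp(-r*dt) * [p_u*1.861818 + p_m*0.000000 + p_d*0.000000] = 0.306105
  V(2,+1) = exp(-r*dt) * [p_u*4.695702 + p_m*1.861818 + p_d*0.000000] = 2.006023
  V(2,+2) = exp(-r*dt) * [p_u*8.139752 + p_m*4.695702 + p_d*1.861818] = 4.761425
  V(1,-1) = exp(-r*dt) * [p_u*0.306105 + p_m*0.000000 + p_d*0.000000] = 0.050327
  V(1,+0) = exp(-r*dt) * [p_u*2.006023 + p_m*0.306105 + p_d*0.000000] = 0.532698
  V(1,+1) = exp(-r*dt) * [p_u*4.761425 + p_m*2.006023 + p_d*0.306105] = 2.163520
  V(0,+0) = exp(-r*dt) * [p_u*2.163520 + p_m*0.532698 + p_d*0.050327] = 0.717179


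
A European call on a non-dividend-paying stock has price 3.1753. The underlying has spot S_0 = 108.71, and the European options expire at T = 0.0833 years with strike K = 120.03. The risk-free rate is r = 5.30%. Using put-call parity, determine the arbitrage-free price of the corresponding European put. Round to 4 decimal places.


Answer: Put price = 13.9665

Derivation:
Put-call parity: C - P = S_0 * exp(-qT) - K * exp(-rT).
S_0 * exp(-qT) = 108.7100 * 1.00000000 = 108.71000000
K * exp(-rT) = 120.0300 * 0.99559483 = 119.50124761
P = C - S*exp(-qT) + K*exp(-rT)
P = 3.1753 - 108.71000000 + 119.50124761 = 13.9665


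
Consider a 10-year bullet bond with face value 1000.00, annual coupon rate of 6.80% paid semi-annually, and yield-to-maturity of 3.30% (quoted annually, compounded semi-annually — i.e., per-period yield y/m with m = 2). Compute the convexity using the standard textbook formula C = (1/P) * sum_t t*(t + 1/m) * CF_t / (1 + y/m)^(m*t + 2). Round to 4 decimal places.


Answer: Convexity = 71.7858

Derivation:
Coupon per period c = face * coupon_rate / m = 34.000000
Periods per year m = 2; per-period yield y/m = 0.016500
Number of cashflows N = 20
Cashflows (t years, CF_t, discount factor 1/(1+y/m)^(m*t), PV):
  t = 0.5000: CF_t = 34.000000, DF = 0.983768, PV = 33.448106
  t = 1.0000: CF_t = 34.000000, DF = 0.967799, PV = 32.905171
  t = 1.5000: CF_t = 34.000000, DF = 0.952090, PV = 32.371049
  t = 2.0000: CF_t = 34.000000, DF = 0.936635, PV = 31.845596
  t = 2.5000: CF_t = 34.000000, DF = 0.921432, PV = 31.328673
  t = 3.0000: CF_t = 34.000000, DF = 0.906475, PV = 30.820141
  t = 3.5000: CF_t = 34.000000, DF = 0.891761, PV = 30.319863
  t = 4.0000: CF_t = 34.000000, DF = 0.877285, PV = 29.827706
  t = 4.5000: CF_t = 34.000000, DF = 0.863045, PV = 29.343538
  t = 5.0000: CF_t = 34.000000, DF = 0.849036, PV = 28.867228
  t = 5.5000: CF_t = 34.000000, DF = 0.835254, PV = 28.398651
  t = 6.0000: CF_t = 34.000000, DF = 0.821696, PV = 27.937679
  t = 6.5000: CF_t = 34.000000, DF = 0.808359, PV = 27.484190
  t = 7.0000: CF_t = 34.000000, DF = 0.795237, PV = 27.038062
  t = 7.5000: CF_t = 34.000000, DF = 0.782329, PV = 26.599175
  t = 8.0000: CF_t = 34.000000, DF = 0.769630, PV = 26.167413
  t = 8.5000: CF_t = 34.000000, DF = 0.757137, PV = 25.742659
  t = 9.0000: CF_t = 34.000000, DF = 0.744847, PV = 25.324800
  t = 9.5000: CF_t = 34.000000, DF = 0.732757, PV = 24.913724
  t = 10.0000: CF_t = 1034.000000, DF = 0.720862, PV = 745.371665
Price P = sum_t PV_t = 1296.055088
Convexity numerator sum_t t*(t + 1/m) * CF_t / (1+y/m)^(m*t + 2):
  t = 0.5000: term = 16.185524
  t = 1.0000: term = 47.768394
  t = 1.5000: term = 93.986020
  t = 2.0000: term = 154.100704
  t = 2.5000: term = 227.398973
  t = 3.0000: term = 313.190913
  t = 3.5000: term = 410.809526
  t = 4.0000: term = 519.610110
  t = 4.5000: term = 638.969638
  t = 5.0000: term = 768.286169
  t = 5.5000: term = 906.978262
  t = 6.0000: term = 1054.484408
  t = 6.5000: term = 1210.262478
  t = 7.0000: term = 1373.789184
  t = 7.5000: term = 1544.559549
  t = 8.0000: term = 1722.086397
  t = 8.5000: term = 1905.899849
  t = 9.0000: term = 2095.546838
  t = 9.5000: term = 2290.590630
  t = 10.0000: term = 75743.856315
Convexity = (1/P) * sum = 93038.359884 / 1296.055088 = 71.785807


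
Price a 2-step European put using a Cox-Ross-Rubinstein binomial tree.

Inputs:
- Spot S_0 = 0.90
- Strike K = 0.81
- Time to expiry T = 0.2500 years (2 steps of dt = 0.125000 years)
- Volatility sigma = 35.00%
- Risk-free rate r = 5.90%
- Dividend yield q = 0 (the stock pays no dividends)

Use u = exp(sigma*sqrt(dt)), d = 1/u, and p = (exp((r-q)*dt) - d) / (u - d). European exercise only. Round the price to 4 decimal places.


Answer: Price = V(0,0) = 0.0265

Derivation:
dt = T/N = 0.125000
u = exp(sigma*sqrt(dt)) = 1.131726; d = 1/u = 0.883606
p = (exp((r-q)*dt) - d) / (u - d) = 0.498937
Discount per step: exp(-r*dt) = 0.992652
Stock lattice S(k, i) with i counting down-moves:
  k=0: S(0,0) = 0.9000
  k=1: S(1,0) = 1.0186; S(1,1) = 0.7952
  k=2: S(2,0) = 1.1527; S(2,1) = 0.9000; S(2,2) = 0.7027
Terminal payoffs V(N, i) = max(K - S_T, 0):
  V(2,0) = 0.000000; V(2,1) = 0.000000; V(2,2) = 0.107316
Backward induction: V(k, i) = exp(-r*dt) * [p * V(k+1, i) + (1-p) * V(k+1, i+1)].
  V(1,0) = exp(-r*dt) * [p*0.000000 + (1-p)*0.000000] = 0.000000
  V(1,1) = exp(-r*dt) * [p*0.000000 + (1-p)*0.107316] = 0.053377
  V(0,0) = exp(-r*dt) * [p*0.000000 + (1-p)*0.053377] = 0.026549


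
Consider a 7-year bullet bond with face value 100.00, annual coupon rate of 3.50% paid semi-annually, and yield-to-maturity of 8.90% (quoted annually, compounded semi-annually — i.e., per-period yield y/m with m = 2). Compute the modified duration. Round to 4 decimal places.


Answer: Modified duration = 5.8459

Derivation:
Coupon per period c = face * coupon_rate / m = 1.750000
Periods per year m = 2; per-period yield y/m = 0.044500
Number of cashflows N = 14
Cashflows (t years, CF_t, discount factor 1/(1+y/m)^(m*t), PV):
  t = 0.5000: CF_t = 1.750000, DF = 0.957396, PV = 1.675443
  t = 1.0000: CF_t = 1.750000, DF = 0.916607, PV = 1.604062
  t = 1.5000: CF_t = 1.750000, DF = 0.877556, PV = 1.535722
  t = 2.0000: CF_t = 1.750000, DF = 0.840168, PV = 1.470294
  t = 2.5000: CF_t = 1.750000, DF = 0.804374, PV = 1.407654
  t = 3.0000: CF_t = 1.750000, DF = 0.770104, PV = 1.347682
  t = 3.5000: CF_t = 1.750000, DF = 0.737294, PV = 1.290265
  t = 4.0000: CF_t = 1.750000, DF = 0.705883, PV = 1.235294
  t = 4.5000: CF_t = 1.750000, DF = 0.675809, PV = 1.182666
  t = 5.0000: CF_t = 1.750000, DF = 0.647017, PV = 1.132279
  t = 5.5000: CF_t = 1.750000, DF = 0.619451, PV = 1.084040
  t = 6.0000: CF_t = 1.750000, DF = 0.593060, PV = 1.037855
  t = 6.5000: CF_t = 1.750000, DF = 0.567793, PV = 0.993638
  t = 7.0000: CF_t = 101.750000, DF = 0.543603, PV = 55.311597
Price P = sum_t PV_t = 72.308492
First compute Macaulay numerator sum_t t * PV_t:
  t * PV_t at t = 0.5000: 0.837721
  t * PV_t at t = 1.0000: 1.604062
  t * PV_t at t = 1.5000: 2.303584
  t * PV_t at t = 2.0000: 2.940589
  t * PV_t at t = 2.5000: 3.519134
  t * PV_t at t = 3.0000: 4.043046
  t * PV_t at t = 3.5000: 4.515928
  t * PV_t at t = 4.0000: 4.941178
  t * PV_t at t = 4.5000: 5.321996
  t * PV_t at t = 5.0000: 5.661397
  t * PV_t at t = 5.5000: 5.962218
  t * PV_t at t = 6.0000: 6.227131
  t * PV_t at t = 6.5000: 6.458648
  t * PV_t at t = 7.0000: 387.181179
Macaulay duration D = 441.517810 / 72.308492 = 6.106030
Modified duration = D / (1 + y/m) = 6.106030 / (1 + 0.044500) = 5.845888


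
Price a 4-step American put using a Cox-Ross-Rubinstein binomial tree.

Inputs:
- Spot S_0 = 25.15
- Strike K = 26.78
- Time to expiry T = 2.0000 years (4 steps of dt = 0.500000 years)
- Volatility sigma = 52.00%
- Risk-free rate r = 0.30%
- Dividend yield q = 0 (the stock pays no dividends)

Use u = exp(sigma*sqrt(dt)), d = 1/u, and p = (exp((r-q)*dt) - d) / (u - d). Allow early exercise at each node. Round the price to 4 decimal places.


dt = T/N = 0.500000
u = exp(sigma*sqrt(dt)) = 1.444402; d = 1/u = 0.692328
p = (exp((r-q)*dt) - d) / (u - d) = 0.411094
Discount per step: exp(-r*dt) = 0.998501
Stock lattice S(k, i) with i counting down-moves:
  k=0: S(0,0) = 25.1500
  k=1: S(1,0) = 36.3267; S(1,1) = 17.4120
  k=2: S(2,0) = 52.4704; S(2,1) = 25.1500; S(2,2) = 12.0548
  k=3: S(3,0) = 75.7883; S(3,1) = 36.3267; S(3,2) = 17.4120; S(3,3) = 8.3459
  k=4: S(4,0) = 109.4688; S(4,1) = 52.4704; S(4,2) = 25.1500; S(4,3) = 12.0548; S(4,4) = 5.7781
Terminal payoffs V(N, i) = max(K - S_T, 0):
  V(4,0) = 0.000000; V(4,1) = 0.000000; V(4,2) = 1.630000; V(4,3) = 14.725153; V(4,4) = 21.001895
Backward induction: V(k, i) = exp(-r*dt) * [p * V(k+1, i) + (1-p) * V(k+1, i+1)]; then take max(V_cont, immediate exercise) for American.
  V(3,0) = exp(-r*dt) * [p*0.000000 + (1-p)*0.000000] = 0.000000; exercise = 0.000000; V(3,0) = max -> 0.000000
  V(3,1) = exp(-r*dt) * [p*0.000000 + (1-p)*1.630000] = 0.958478; exercise = 0.000000; V(3,1) = max -> 0.958478
  V(3,2) = exp(-r*dt) * [p*1.630000 + (1-p)*14.725153] = 9.327812; exercise = 9.367952; V(3,2) = max -> 9.367952
  V(3,3) = exp(-r*dt) * [p*14.725153 + (1-p)*21.001895] = 18.393952; exercise = 18.434092; V(3,3) = max -> 18.434092
  V(2,0) = exp(-r*dt) * [p*0.000000 + (1-p)*0.958478] = 0.563607; exercise = 0.000000; V(2,0) = max -> 0.563607
  V(2,1) = exp(-r*dt) * [p*0.958478 + (1-p)*9.367952] = 5.902008; exercise = 1.630000; V(2,1) = max -> 5.902008
  V(2,2) = exp(-r*dt) * [p*9.367952 + (1-p)*18.434092] = 14.685013; exercise = 14.725153; V(2,2) = max -> 14.725153
  V(1,0) = exp(-r*dt) * [p*0.563607 + (1-p)*5.902008] = 3.701867; exercise = 0.000000; V(1,0) = max -> 3.701867
  V(1,1) = exp(-r*dt) * [p*5.902008 + (1-p)*14.725153] = 11.081377; exercise = 9.367952; V(1,1) = max -> 11.081377
  V(0,0) = exp(-r*dt) * [p*3.701867 + (1-p)*11.081377] = 8.035642; exercise = 1.630000; V(0,0) = max -> 8.035642

Answer: Price = V(0,0) = 8.0356


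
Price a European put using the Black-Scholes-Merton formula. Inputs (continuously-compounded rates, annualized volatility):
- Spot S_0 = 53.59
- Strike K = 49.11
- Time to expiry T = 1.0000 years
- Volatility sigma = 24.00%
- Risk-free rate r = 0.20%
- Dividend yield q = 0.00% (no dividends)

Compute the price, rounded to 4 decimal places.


Answer: Price = 2.9445

Derivation:
d1 = (ln(S/K) + (r - q + 0.5*sigma^2) * T) / (sigma * sqrt(T)) = 0.49208251
d2 = d1 - sigma * sqrt(T) = 0.25208251
exp(-rT) = 0.99800200; exp(-qT) = 1.00000000
P = K * exp(-rT) * N(-d2) - S_0 * exp(-qT) * N(-d1)
N(-d1) = 0.31133051; N(-d2) = 0.40048864
P = 49.1100 * 0.99800200 * 0.40048864 - 53.5900 * 1.00000000 * 0.31133051 = 2.9445


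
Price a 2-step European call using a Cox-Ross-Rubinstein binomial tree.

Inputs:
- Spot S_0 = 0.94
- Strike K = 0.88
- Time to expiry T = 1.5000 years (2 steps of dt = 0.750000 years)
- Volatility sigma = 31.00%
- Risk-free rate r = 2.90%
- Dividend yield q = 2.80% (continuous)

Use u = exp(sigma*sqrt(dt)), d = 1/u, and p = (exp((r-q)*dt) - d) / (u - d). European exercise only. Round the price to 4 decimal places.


dt = T/N = 0.750000
u = exp(sigma*sqrt(dt)) = 1.307959; d = 1/u = 0.764550
p = (exp((r-q)*dt) - d) / (u - d) = 0.434664
Discount per step: exp(-r*dt) = 0.978485
Stock lattice S(k, i) with i counting down-moves:
  k=0: S(0,0) = 0.9400
  k=1: S(1,0) = 1.2295; S(1,1) = 0.7187
  k=2: S(2,0) = 1.6081; S(2,1) = 0.9400; S(2,2) = 0.5495
Terminal payoffs V(N, i) = max(S_T - K, 0):
  V(2,0) = 0.728111; V(2,1) = 0.060000; V(2,2) = 0.000000
Backward induction: V(k, i) = exp(-r*dt) * [p * V(k+1, i) + (1-p) * V(k+1, i+1)].
  V(1,0) = exp(-r*dt) * [p*0.728111 + (1-p)*0.060000] = 0.342865
  V(1,1) = exp(-r*dt) * [p*0.060000 + (1-p)*0.000000] = 0.025519
  V(0,0) = exp(-r*dt) * [p*0.342865 + (1-p)*0.025519] = 0.159941

Answer: Price = V(0,0) = 0.1599


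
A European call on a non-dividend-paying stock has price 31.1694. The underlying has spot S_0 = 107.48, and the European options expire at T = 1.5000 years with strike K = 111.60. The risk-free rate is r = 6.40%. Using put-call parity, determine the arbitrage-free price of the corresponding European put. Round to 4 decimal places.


Answer: Put price = 25.0740

Derivation:
Put-call parity: C - P = S_0 * exp(-qT) - K * exp(-rT).
S_0 * exp(-qT) = 107.4800 * 1.00000000 = 107.48000000
K * exp(-rT) = 111.6000 * 0.90846402 = 101.38458419
P = C - S*exp(-qT) + K*exp(-rT)
P = 31.1694 - 107.48000000 + 101.38458419 = 25.0740


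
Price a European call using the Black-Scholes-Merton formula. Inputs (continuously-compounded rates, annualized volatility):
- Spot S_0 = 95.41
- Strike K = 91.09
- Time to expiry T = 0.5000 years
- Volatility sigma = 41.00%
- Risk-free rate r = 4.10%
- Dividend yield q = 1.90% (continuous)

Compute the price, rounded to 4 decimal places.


Answer: Price = 13.4270

Derivation:
d1 = (ln(S/K) + (r - q + 0.5*sigma^2) * T) / (sigma * sqrt(T)) = 0.34272385
d2 = d1 - sigma * sqrt(T) = 0.05281007
exp(-rT) = 0.97970870; exp(-qT) = 0.99054498
C = S_0 * exp(-qT) * N(d1) - K * exp(-rT) * N(d2)
N(d1) = 0.63409689; N(d2) = 0.52105838
C = 95.4100 * 0.99054498 * 0.63409689 - 91.0900 * 0.97970870 * 0.52105838 = 13.4270


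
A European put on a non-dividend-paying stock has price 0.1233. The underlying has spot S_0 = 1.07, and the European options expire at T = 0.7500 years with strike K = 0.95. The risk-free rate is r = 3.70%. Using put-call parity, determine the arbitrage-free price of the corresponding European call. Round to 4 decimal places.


Answer: Call price = 0.2693

Derivation:
Put-call parity: C - P = S_0 * exp(-qT) - K * exp(-rT).
S_0 * exp(-qT) = 1.0700 * 1.00000000 = 1.07000000
K * exp(-rT) = 0.9500 * 0.97263149 = 0.92399992
C = P + S*exp(-qT) - K*exp(-rT)
C = 0.1233 + 1.07000000 - 0.92399992 = 0.2693


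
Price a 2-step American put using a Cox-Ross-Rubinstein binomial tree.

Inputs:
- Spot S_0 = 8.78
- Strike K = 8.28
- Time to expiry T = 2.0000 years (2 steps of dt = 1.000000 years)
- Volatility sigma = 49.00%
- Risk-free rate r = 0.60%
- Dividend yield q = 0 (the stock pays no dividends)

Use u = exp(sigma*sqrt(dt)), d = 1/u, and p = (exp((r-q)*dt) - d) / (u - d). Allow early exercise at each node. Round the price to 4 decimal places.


Answer: Price = V(0,0) = 1.8581

Derivation:
dt = T/N = 1.000000
u = exp(sigma*sqrt(dt)) = 1.632316; d = 1/u = 0.612626
p = (exp((r-q)*dt) - d) / (u - d) = 0.385795
Discount per step: exp(-r*dt) = 0.994018
Stock lattice S(k, i) with i counting down-moves:
  k=0: S(0,0) = 8.7800
  k=1: S(1,0) = 14.3317; S(1,1) = 5.3789
  k=2: S(2,0) = 23.3939; S(2,1) = 8.7800; S(2,2) = 3.2952
Terminal payoffs V(N, i) = max(K - S_T, 0):
  V(2,0) = 0.000000; V(2,1) = 0.000000; V(2,2) = 4.984769
Backward induction: V(k, i) = exp(-r*dt) * [p * V(k+1, i) + (1-p) * V(k+1, i+1)]; then take max(V_cont, immediate exercise) for American.
  V(1,0) = exp(-r*dt) * [p*0.000000 + (1-p)*0.000000] = 0.000000; exercise = 0.000000; V(1,0) = max -> 0.000000
  V(1,1) = exp(-r*dt) * [p*0.000000 + (1-p)*4.984769] = 3.043353; exercise = 2.901140; V(1,1) = max -> 3.043353
  V(0,0) = exp(-r*dt) * [p*0.000000 + (1-p)*3.043353] = 1.858059; exercise = 0.000000; V(0,0) = max -> 1.858059


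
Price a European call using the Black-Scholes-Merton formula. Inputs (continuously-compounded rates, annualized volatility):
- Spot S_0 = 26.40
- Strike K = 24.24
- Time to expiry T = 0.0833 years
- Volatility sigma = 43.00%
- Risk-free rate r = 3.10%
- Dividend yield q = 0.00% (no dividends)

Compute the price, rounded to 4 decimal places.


d1 = (ln(S/K) + (r - q + 0.5*sigma^2) * T) / (sigma * sqrt(T)) = 0.77066085
d2 = d1 - sigma * sqrt(T) = 0.64655537
exp(-rT) = 0.99742103; exp(-qT) = 1.00000000
C = S_0 * exp(-qT) * N(d1) - K * exp(-rT) * N(d2)
N(d1) = 0.77954601; N(d2) = 0.74104012
C = 26.4000 * 1.00000000 * 0.77954601 - 24.2400 * 0.99742103 * 0.74104012 = 2.6635

Answer: Price = 2.6635


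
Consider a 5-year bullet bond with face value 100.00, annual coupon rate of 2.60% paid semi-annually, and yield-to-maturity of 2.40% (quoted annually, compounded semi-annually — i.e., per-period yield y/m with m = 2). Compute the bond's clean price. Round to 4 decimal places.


Coupon per period c = face * coupon_rate / m = 1.300000
Periods per year m = 2; per-period yield y/m = 0.012000
Number of cashflows N = 10
Cashflows (t years, CF_t, discount factor 1/(1+y/m)^(m*t), PV):
  t = 0.5000: CF_t = 1.300000, DF = 0.988142, PV = 1.284585
  t = 1.0000: CF_t = 1.300000, DF = 0.976425, PV = 1.269353
  t = 1.5000: CF_t = 1.300000, DF = 0.964847, PV = 1.254301
  t = 2.0000: CF_t = 1.300000, DF = 0.953406, PV = 1.239428
  t = 2.5000: CF_t = 1.300000, DF = 0.942101, PV = 1.224731
  t = 3.0000: CF_t = 1.300000, DF = 0.930930, PV = 1.210209
  t = 3.5000: CF_t = 1.300000, DF = 0.919891, PV = 1.195858
  t = 4.0000: CF_t = 1.300000, DF = 0.908983, PV = 1.181678
  t = 4.5000: CF_t = 1.300000, DF = 0.898205, PV = 1.167666
  t = 5.0000: CF_t = 101.300000, DF = 0.887554, PV = 89.909239
Price P = sum_t PV_t = 100.937048

Answer: Price = 100.9370


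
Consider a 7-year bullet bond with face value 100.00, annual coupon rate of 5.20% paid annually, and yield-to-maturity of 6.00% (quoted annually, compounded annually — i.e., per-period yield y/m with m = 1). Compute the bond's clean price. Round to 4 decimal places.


Coupon per period c = face * coupon_rate / m = 5.200000
Periods per year m = 1; per-period yield y/m = 0.060000
Number of cashflows N = 7
Cashflows (t years, CF_t, discount factor 1/(1+y/m)^(m*t), PV):
  t = 1.0000: CF_t = 5.200000, DF = 0.943396, PV = 4.905660
  t = 2.0000: CF_t = 5.200000, DF = 0.889996, PV = 4.627981
  t = 3.0000: CF_t = 5.200000, DF = 0.839619, PV = 4.366020
  t = 4.0000: CF_t = 5.200000, DF = 0.792094, PV = 4.118887
  t = 5.0000: CF_t = 5.200000, DF = 0.747258, PV = 3.885742
  t = 6.0000: CF_t = 5.200000, DF = 0.704961, PV = 3.665795
  t = 7.0000: CF_t = 105.200000, DF = 0.665057, PV = 69.964008
Price P = sum_t PV_t = 95.534095

Answer: Price = 95.5341


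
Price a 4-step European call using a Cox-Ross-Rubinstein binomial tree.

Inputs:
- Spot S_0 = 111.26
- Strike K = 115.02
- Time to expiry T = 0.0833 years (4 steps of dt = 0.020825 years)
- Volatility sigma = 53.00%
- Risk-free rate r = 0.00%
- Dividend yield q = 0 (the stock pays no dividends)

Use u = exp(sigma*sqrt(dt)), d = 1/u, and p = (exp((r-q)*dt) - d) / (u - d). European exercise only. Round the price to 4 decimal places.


Answer: Price = V(0,0) = 5.3066

Derivation:
dt = T/N = 0.020825
u = exp(sigma*sqrt(dt)) = 1.079484; d = 1/u = 0.926368
p = (exp((r-q)*dt) - d) / (u - d) = 0.480888
Discount per step: exp(-r*dt) = 1.000000
Stock lattice S(k, i) with i counting down-moves:
  k=0: S(0,0) = 111.2600
  k=1: S(1,0) = 120.1034; S(1,1) = 103.0677
  k=2: S(2,0) = 129.6498; S(2,1) = 111.2600; S(2,2) = 95.4786
  k=3: S(3,0) = 139.9550; S(3,1) = 120.1034; S(3,2) = 103.0677; S(3,3) = 88.4484
  k=4: S(4,0) = 151.0792; S(4,1) = 129.6498; S(4,2) = 111.2600; S(4,3) = 95.4786; S(4,4) = 81.9357
Terminal payoffs V(N, i) = max(S_T - K, 0):
  V(4,0) = 36.059206; V(4,1) = 14.629807; V(4,2) = 0.000000; V(4,3) = 0.000000; V(4,4) = 0.000000
Backward induction: V(k, i) = exp(-r*dt) * [p * V(k+1, i) + (1-p) * V(k+1, i+1)].
  V(3,0) = exp(-r*dt) * [p*36.059206 + (1-p)*14.629807] = 24.934957
  V(3,1) = exp(-r*dt) * [p*14.629807 + (1-p)*0.000000] = 7.035305
  V(3,2) = exp(-r*dt) * [p*0.000000 + (1-p)*0.000000] = 0.000000
  V(3,3) = exp(-r*dt) * [p*0.000000 + (1-p)*0.000000] = 0.000000
  V(2,0) = exp(-r*dt) * [p*24.934957 + (1-p)*7.035305] = 15.643040
  V(2,1) = exp(-r*dt) * [p*7.035305 + (1-p)*0.000000] = 3.383197
  V(2,2) = exp(-r*dt) * [p*0.000000 + (1-p)*0.000000] = 0.000000
  V(1,0) = exp(-r*dt) * [p*15.643040 + (1-p)*3.383197] = 9.278813
  V(1,1) = exp(-r*dt) * [p*3.383197 + (1-p)*0.000000] = 1.626940
  V(0,0) = exp(-r*dt) * [p*9.278813 + (1-p)*1.626940] = 5.306637


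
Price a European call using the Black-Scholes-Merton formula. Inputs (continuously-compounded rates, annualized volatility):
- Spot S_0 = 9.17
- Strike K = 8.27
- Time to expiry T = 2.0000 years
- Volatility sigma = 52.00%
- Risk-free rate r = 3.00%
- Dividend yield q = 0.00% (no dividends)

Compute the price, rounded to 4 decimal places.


Answer: Price = 3.1804

Derivation:
d1 = (ln(S/K) + (r - q + 0.5*sigma^2) * T) / (sigma * sqrt(T)) = 0.58975803
d2 = d1 - sigma * sqrt(T) = -0.14563302
exp(-rT) = 0.94176453; exp(-qT) = 1.00000000
C = S_0 * exp(-qT) * N(d1) - K * exp(-rT) * N(d2)
N(d1) = 0.72232356; N(d2) = 0.44210555
C = 9.1700 * 1.00000000 * 0.72232356 - 8.2700 * 0.94176453 * 0.44210555 = 3.1804


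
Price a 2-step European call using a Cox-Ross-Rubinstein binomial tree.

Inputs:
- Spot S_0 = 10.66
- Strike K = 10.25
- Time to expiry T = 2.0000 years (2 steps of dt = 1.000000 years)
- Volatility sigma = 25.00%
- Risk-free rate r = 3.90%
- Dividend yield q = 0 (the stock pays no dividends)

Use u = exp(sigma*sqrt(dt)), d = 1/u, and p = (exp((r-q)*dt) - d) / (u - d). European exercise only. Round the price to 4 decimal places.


Answer: Price = V(0,0) = 1.9973

Derivation:
dt = T/N = 1.000000
u = exp(sigma*sqrt(dt)) = 1.284025; d = 1/u = 0.778801
p = (exp((r-q)*dt) - d) / (u - d) = 0.516542
Discount per step: exp(-r*dt) = 0.961751
Stock lattice S(k, i) with i counting down-moves:
  k=0: S(0,0) = 10.6600
  k=1: S(1,0) = 13.6877; S(1,1) = 8.3020
  k=2: S(2,0) = 17.5754; S(2,1) = 10.6600; S(2,2) = 6.4656
Terminal payoffs V(N, i) = max(S_T - K, 0):
  V(2,0) = 7.325369; V(2,1) = 0.410000; V(2,2) = 0.000000
Backward induction: V(k, i) = exp(-r*dt) * [p * V(k+1, i) + (1-p) * V(k+1, i+1)].
  V(1,0) = exp(-r*dt) * [p*7.325369 + (1-p)*0.410000] = 3.829766
  V(1,1) = exp(-r*dt) * [p*0.410000 + (1-p)*0.000000] = 0.203682
  V(0,0) = exp(-r*dt) * [p*3.829766 + (1-p)*0.203682] = 1.997274


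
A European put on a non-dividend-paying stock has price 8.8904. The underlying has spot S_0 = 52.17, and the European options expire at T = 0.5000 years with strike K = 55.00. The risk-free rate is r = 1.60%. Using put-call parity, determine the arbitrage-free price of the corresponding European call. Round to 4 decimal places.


Put-call parity: C - P = S_0 * exp(-qT) - K * exp(-rT).
S_0 * exp(-qT) = 52.1700 * 1.00000000 = 52.17000000
K * exp(-rT) = 55.0000 * 0.99203191 = 54.56175532
C = P + S*exp(-qT) - K*exp(-rT)
C = 8.8904 + 52.17000000 - 54.56175532 = 6.4986

Answer: Call price = 6.4986


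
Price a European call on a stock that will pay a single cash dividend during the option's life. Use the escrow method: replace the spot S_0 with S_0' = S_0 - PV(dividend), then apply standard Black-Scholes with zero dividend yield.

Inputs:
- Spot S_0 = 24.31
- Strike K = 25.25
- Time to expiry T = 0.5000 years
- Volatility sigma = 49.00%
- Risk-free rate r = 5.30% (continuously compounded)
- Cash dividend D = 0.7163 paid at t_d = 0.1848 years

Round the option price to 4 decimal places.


Answer: Price = 2.8425

Derivation:
PV(D) = D * exp(-r * t_d) = 0.7163 * 0.99025341 = 0.70931852
S_0' = S_0 - PV(D) = 24.3100 - 0.70931852 = 23.60068148
d1 = (ln(S_0'/K) + (r + sigma^2/2)*T) / (sigma*sqrt(T)) = 0.05476306
d2 = d1 - sigma*sqrt(T) = -0.29171926
exp(-rT) = 0.97384804
N(d1) = 0.52183639; N(d2) = 0.38525064
C = S_0' * N(d1) - K * exp(-rT) * N(d2) = 23.60068148 * 0.52183639 - 25.2500 * 0.97384804 * 0.38525064 = 2.8425


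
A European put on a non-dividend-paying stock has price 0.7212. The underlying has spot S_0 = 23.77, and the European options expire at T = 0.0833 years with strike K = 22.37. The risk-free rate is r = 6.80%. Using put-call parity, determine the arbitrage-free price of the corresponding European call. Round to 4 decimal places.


Put-call parity: C - P = S_0 * exp(-qT) - K * exp(-rT).
S_0 * exp(-qT) = 23.7700 * 1.00000000 = 23.77000000
K * exp(-rT) = 22.3700 * 0.99435161 = 22.24364557
C = P + S*exp(-qT) - K*exp(-rT)
C = 0.7212 + 23.77000000 - 22.24364557 = 2.2476

Answer: Call price = 2.2476


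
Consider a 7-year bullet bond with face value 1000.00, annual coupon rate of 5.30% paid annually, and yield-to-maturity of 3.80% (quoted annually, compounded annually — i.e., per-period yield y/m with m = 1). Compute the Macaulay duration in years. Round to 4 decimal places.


Coupon per period c = face * coupon_rate / m = 53.000000
Periods per year m = 1; per-period yield y/m = 0.038000
Number of cashflows N = 7
Cashflows (t years, CF_t, discount factor 1/(1+y/m)^(m*t), PV):
  t = 1.0000: CF_t = 53.000000, DF = 0.963391, PV = 51.059730
  t = 2.0000: CF_t = 53.000000, DF = 0.928122, PV = 49.190492
  t = 3.0000: CF_t = 53.000000, DF = 0.894145, PV = 47.389684
  t = 4.0000: CF_t = 53.000000, DF = 0.861411, PV = 45.654801
  t = 5.0000: CF_t = 53.000000, DF = 0.829876, PV = 43.983431
  t = 6.0000: CF_t = 53.000000, DF = 0.799495, PV = 42.373247
  t = 7.0000: CF_t = 1053.000000, DF = 0.770227, PV = 811.048633
Price P = sum_t PV_t = 1090.700018
Macaulay numerator sum_t t * PV_t:
  t * PV_t at t = 1.0000: 51.059730
  t * PV_t at t = 2.0000: 98.380983
  t * PV_t at t = 3.0000: 142.169051
  t * PV_t at t = 4.0000: 182.619205
  t * PV_t at t = 5.0000: 219.917154
  t * PV_t at t = 6.0000: 254.239484
  t * PV_t at t = 7.0000: 5677.340430
Macaulay duration D = (sum_t t * PV_t) / P = 6625.726037 / 1090.700018 = 6.074746

Answer: Macaulay duration = 6.0747 years


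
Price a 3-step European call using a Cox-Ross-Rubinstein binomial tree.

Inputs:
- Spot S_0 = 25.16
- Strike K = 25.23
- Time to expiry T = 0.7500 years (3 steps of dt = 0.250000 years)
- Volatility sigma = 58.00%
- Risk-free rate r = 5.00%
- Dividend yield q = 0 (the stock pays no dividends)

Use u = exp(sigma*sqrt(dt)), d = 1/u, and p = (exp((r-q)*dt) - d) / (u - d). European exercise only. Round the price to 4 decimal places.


Answer: Price = V(0,0) = 5.7414

Derivation:
dt = T/N = 0.250000
u = exp(sigma*sqrt(dt)) = 1.336427; d = 1/u = 0.748264
p = (exp((r-q)*dt) - d) / (u - d) = 0.449390
Discount per step: exp(-r*dt) = 0.987578
Stock lattice S(k, i) with i counting down-moves:
  k=0: S(0,0) = 25.1600
  k=1: S(1,0) = 33.6245; S(1,1) = 18.8263
  k=2: S(2,0) = 44.9367; S(2,1) = 25.1600; S(2,2) = 14.0870
  k=3: S(3,0) = 60.0547; S(3,1) = 33.6245; S(3,2) = 18.8263; S(3,3) = 10.5408
Terminal payoffs V(N, i) = max(S_T - K, 0):
  V(3,0) = 34.824677; V(3,1) = 8.394516; V(3,2) = 0.000000; V(3,3) = 0.000000
Backward induction: V(k, i) = exp(-r*dt) * [p * V(k+1, i) + (1-p) * V(k+1, i+1)].
  V(2,0) = exp(-r*dt) * [p*34.824677 + (1-p)*8.394516] = 20.020139
  V(2,1) = exp(-r*dt) * [p*8.394516 + (1-p)*0.000000] = 3.725548
  V(2,2) = exp(-r*dt) * [p*0.000000 + (1-p)*0.000000] = 0.000000
  V(1,0) = exp(-r*dt) * [p*20.020139 + (1-p)*3.725548] = 10.910929
  V(1,1) = exp(-r*dt) * [p*3.725548 + (1-p)*0.000000] = 1.653426
  V(0,0) = exp(-r*dt) * [p*10.910929 + (1-p)*1.653426] = 5.741435


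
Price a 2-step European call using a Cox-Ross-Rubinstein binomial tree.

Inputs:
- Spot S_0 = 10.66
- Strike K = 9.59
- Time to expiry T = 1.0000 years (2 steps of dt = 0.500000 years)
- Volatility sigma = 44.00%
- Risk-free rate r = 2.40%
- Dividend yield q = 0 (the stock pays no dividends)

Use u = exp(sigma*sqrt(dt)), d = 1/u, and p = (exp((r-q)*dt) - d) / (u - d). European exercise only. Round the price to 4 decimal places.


dt = T/N = 0.500000
u = exp(sigma*sqrt(dt)) = 1.364963; d = 1/u = 0.732621
p = (exp((r-q)*dt) - d) / (u - d) = 0.441931
Discount per step: exp(-r*dt) = 0.988072
Stock lattice S(k, i) with i counting down-moves:
  k=0: S(0,0) = 10.6600
  k=1: S(1,0) = 14.5505; S(1,1) = 7.8097
  k=2: S(2,0) = 19.8609; S(2,1) = 10.6600; S(2,2) = 5.7216
Terminal payoffs V(N, i) = max(S_T - K, 0):
  V(2,0) = 10.270888; V(2,1) = 1.070000; V(2,2) = 0.000000
Backward induction: V(k, i) = exp(-r*dt) * [p * V(k+1, i) + (1-p) * V(k+1, i+1)].
  V(1,0) = exp(-r*dt) * [p*10.270888 + (1-p)*1.070000] = 5.074893
  V(1,1) = exp(-r*dt) * [p*1.070000 + (1-p)*0.000000] = 0.467226
  V(0,0) = exp(-r*dt) * [p*5.074893 + (1-p)*0.467226] = 2.473635

Answer: Price = V(0,0) = 2.4736


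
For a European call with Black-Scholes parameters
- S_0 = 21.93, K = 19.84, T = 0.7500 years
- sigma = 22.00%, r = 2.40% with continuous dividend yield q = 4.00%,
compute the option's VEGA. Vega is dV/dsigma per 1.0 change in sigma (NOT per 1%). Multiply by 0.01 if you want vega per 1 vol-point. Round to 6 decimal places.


d1 = 0.5579589662; d2 = 0.3674333773
phi(d1) = 0.3414351085; exp(-qT) = 0.9704455335; exp(-rT) = 0.9821610324
Vega = S * exp(-qT) * phi(d1) * sqrt(T) = 21.9300 * 0.9704455335 * 0.3414351085 * 0.8660254038 = 6.292868

Answer: Vega = 6.292868


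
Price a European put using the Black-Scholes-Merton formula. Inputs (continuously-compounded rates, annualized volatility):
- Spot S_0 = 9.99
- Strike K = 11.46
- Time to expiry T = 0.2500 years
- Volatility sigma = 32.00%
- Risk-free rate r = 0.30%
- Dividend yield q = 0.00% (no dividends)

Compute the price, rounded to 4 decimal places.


d1 = (ln(S/K) + (r - q + 0.5*sigma^2) * T) / (sigma * sqrt(T)) = -0.77330074
d2 = d1 - sigma * sqrt(T) = -0.93330074
exp(-rT) = 0.99925028; exp(-qT) = 1.00000000
P = K * exp(-rT) * N(-d2) - S_0 * exp(-qT) * N(-d1)
N(-d1) = 0.78032779; N(-d2) = 0.82466764
P = 11.4600 * 0.99925028 * 0.82466764 - 9.9900 * 1.00000000 * 0.78032779 = 1.6481

Answer: Price = 1.6481


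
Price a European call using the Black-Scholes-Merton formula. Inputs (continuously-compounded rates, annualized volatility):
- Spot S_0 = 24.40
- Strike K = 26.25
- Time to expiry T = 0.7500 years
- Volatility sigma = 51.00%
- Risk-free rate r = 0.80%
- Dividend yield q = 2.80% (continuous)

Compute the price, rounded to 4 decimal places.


Answer: Price = 3.3534

Derivation:
d1 = (ln(S/K) + (r - q + 0.5*sigma^2) * T) / (sigma * sqrt(T)) = 0.02140643
d2 = d1 - sigma * sqrt(T) = -0.42026652
exp(-rT) = 0.99401796; exp(-qT) = 0.97921896
C = S_0 * exp(-qT) * N(d1) - K * exp(-rT) * N(d2)
N(d1) = 0.50853928; N(d2) = 0.33714538
C = 24.4000 * 0.97921896 * 0.50853928 - 26.2500 * 0.99401796 * 0.33714538 = 3.3534


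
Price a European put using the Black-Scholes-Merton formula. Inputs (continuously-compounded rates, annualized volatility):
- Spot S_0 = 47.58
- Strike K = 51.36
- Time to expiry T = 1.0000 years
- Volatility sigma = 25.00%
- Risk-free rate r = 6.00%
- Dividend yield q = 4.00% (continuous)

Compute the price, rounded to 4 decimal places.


d1 = (ln(S/K) + (r - q + 0.5*sigma^2) * T) / (sigma * sqrt(T)) = -0.10078862
d2 = d1 - sigma * sqrt(T) = -0.35078862
exp(-rT) = 0.94176453; exp(-qT) = 0.96078944
P = K * exp(-rT) * N(-d2) - S_0 * exp(-qT) * N(-d1)
N(-d1) = 0.54014087; N(-d2) = 0.63712653
P = 51.3600 * 0.94176453 * 0.63712653 - 47.5800 * 0.96078944 * 0.54014087 = 6.1250

Answer: Price = 6.1250


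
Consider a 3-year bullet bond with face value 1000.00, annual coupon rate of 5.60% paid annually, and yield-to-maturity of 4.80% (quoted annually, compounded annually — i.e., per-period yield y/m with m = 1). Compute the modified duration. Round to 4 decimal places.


Answer: Modified duration = 2.7152

Derivation:
Coupon per period c = face * coupon_rate / m = 56.000000
Periods per year m = 1; per-period yield y/m = 0.048000
Number of cashflows N = 3
Cashflows (t years, CF_t, discount factor 1/(1+y/m)^(m*t), PV):
  t = 1.0000: CF_t = 56.000000, DF = 0.954198, PV = 53.435115
  t = 2.0000: CF_t = 56.000000, DF = 0.910495, PV = 50.987705
  t = 3.0000: CF_t = 1056.000000, DF = 0.868793, PV = 917.445068
Price P = sum_t PV_t = 1021.867887
First compute Macaulay numerator sum_t t * PV_t:
  t * PV_t at t = 1.0000: 53.435115
  t * PV_t at t = 2.0000: 101.975409
  t * PV_t at t = 3.0000: 2752.335204
Macaulay duration D = 2907.745727 / 1021.867887 = 2.845520
Modified duration = D / (1 + y/m) = 2.845520 / (1 + 0.048000) = 2.715191


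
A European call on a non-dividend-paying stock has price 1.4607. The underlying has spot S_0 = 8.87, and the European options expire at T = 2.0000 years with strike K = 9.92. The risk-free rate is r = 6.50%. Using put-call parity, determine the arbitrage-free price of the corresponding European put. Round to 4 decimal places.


Answer: Put price = 1.3014

Derivation:
Put-call parity: C - P = S_0 * exp(-qT) - K * exp(-rT).
S_0 * exp(-qT) = 8.8700 * 1.00000000 = 8.87000000
K * exp(-rT) = 9.9200 * 0.87809543 = 8.71070667
P = C - S*exp(-qT) + K*exp(-rT)
P = 1.4607 - 8.87000000 + 8.71070667 = 1.3014


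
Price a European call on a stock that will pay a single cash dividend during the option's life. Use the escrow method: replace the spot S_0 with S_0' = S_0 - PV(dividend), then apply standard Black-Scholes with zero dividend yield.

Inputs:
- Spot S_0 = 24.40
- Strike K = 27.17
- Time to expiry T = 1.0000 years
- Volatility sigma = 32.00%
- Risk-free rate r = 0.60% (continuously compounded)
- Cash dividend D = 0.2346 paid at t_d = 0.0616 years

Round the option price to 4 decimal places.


Answer: Price = 2.0240

Derivation:
PV(D) = D * exp(-r * t_d) = 0.2346 * 0.99963047 = 0.23451331
S_0' = S_0 - PV(D) = 24.4000 - 0.23451331 = 24.16548669
d1 = (ln(S_0'/K) + (r + sigma^2/2)*T) / (sigma*sqrt(T)) = -0.18746243
d2 = d1 - sigma*sqrt(T) = -0.50746243
exp(-rT) = 0.99401796
N(d1) = 0.42564904; N(d2) = 0.30591520
C = S_0' * N(d1) - K * exp(-rT) * N(d2) = 24.16548669 * 0.42564904 - 27.1700 * 0.99401796 * 0.30591520 = 2.0240


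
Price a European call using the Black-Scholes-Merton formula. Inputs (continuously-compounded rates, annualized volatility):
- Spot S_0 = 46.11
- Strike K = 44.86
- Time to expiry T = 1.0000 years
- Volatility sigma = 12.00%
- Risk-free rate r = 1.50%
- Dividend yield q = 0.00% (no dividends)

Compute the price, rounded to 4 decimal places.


d1 = (ln(S/K) + (r - q + 0.5*sigma^2) * T) / (sigma * sqrt(T)) = 0.41402764
d2 = d1 - sigma * sqrt(T) = 0.29402764
exp(-rT) = 0.98511194; exp(-qT) = 1.00000000
C = S_0 * exp(-qT) * N(d1) - K * exp(-rT) * N(d2)
N(d1) = 0.66057307; N(d2) = 0.61563161
C = 46.1100 * 1.00000000 * 0.66057307 - 44.8600 * 0.98511194 * 0.61563161 = 3.2530

Answer: Price = 3.2530


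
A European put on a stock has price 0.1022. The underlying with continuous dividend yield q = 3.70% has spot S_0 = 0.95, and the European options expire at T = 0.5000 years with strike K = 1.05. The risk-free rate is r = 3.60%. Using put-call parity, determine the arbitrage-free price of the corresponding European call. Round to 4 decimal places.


Answer: Call price = 0.0035

Derivation:
Put-call parity: C - P = S_0 * exp(-qT) - K * exp(-rT).
S_0 * exp(-qT) = 0.9500 * 0.98167007 = 0.93258657
K * exp(-rT) = 1.0500 * 0.98216103 = 1.03126908
C = P + S*exp(-qT) - K*exp(-rT)
C = 0.1022 + 0.93258657 - 1.03126908 = 0.0035


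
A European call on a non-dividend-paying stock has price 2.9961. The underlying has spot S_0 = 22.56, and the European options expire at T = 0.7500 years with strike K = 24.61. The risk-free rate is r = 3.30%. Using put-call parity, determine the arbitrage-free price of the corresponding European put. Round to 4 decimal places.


Put-call parity: C - P = S_0 * exp(-qT) - K * exp(-rT).
S_0 * exp(-qT) = 22.5600 * 1.00000000 = 22.56000000
K * exp(-rT) = 24.6100 * 0.97555377 = 24.00837828
P = C - S*exp(-qT) + K*exp(-rT)
P = 2.9961 - 22.56000000 + 24.00837828 = 4.4445

Answer: Put price = 4.4445


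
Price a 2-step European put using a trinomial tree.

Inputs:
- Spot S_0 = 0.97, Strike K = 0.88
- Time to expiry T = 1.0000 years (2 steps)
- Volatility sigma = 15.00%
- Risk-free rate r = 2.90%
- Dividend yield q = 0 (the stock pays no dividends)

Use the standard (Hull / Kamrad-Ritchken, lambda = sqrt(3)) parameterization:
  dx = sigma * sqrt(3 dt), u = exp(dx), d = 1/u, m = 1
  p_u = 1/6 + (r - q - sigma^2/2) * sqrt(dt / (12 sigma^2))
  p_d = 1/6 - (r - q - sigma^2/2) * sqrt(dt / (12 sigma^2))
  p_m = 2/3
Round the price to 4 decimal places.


dt = T/N = 0.500000; dx = sigma*sqrt(3*dt) = 0.183712
u = exp(dx) = 1.201669; d = 1/u = 0.832176
p_u = 0.190821, p_m = 0.666667, p_d = 0.142512
Discount per step: exp(-r*dt) = 0.985605
Stock lattice S(k, j) with j the centered position index:
  k=0: S(0,+0) = 0.9700
  k=1: S(1,-1) = 0.8072; S(1,+0) = 0.9700; S(1,+1) = 1.1656
  k=2: S(2,-2) = 0.6717; S(2,-1) = 0.8072; S(2,+0) = 0.9700; S(2,+1) = 1.1656; S(2,+2) = 1.4007
Terminal payoffs V(N, j) = max(K - S_T, 0):
  V(2,-2) = 0.208259; V(2,-1) = 0.072790; V(2,+0) = 0.000000; V(2,+1) = 0.000000; V(2,+2) = 0.000000
Backward induction: V(k, j) = exp(-r*dt) * [p_u * V(k+1, j+1) + p_m * V(k+1, j) + p_d * V(k+1, j-1)]
  V(1,-1) = exp(-r*dt) * [p_u*0.000000 + p_m*0.072790 + p_d*0.208259] = 0.077080
  V(1,+0) = exp(-r*dt) * [p_u*0.000000 + p_m*0.000000 + p_d*0.072790] = 0.010224
  V(1,+1) = exp(-r*dt) * [p_u*0.000000 + p_m*0.000000 + p_d*0.000000] = 0.000000
  V(0,+0) = exp(-r*dt) * [p_u*0.000000 + p_m*0.010224 + p_d*0.077080] = 0.017545

Answer: Price = V(0,0) = 0.0175
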